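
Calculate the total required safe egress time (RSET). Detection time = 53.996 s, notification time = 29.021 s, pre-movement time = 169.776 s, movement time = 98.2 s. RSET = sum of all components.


Total = 53.996 + 29.021 + 169.776 + 98.2 = 350.993 s

350.993 s


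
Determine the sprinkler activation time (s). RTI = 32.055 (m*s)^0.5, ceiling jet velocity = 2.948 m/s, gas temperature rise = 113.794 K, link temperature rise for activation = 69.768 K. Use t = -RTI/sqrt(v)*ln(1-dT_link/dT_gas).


dT_link/dT_gas = 0.61311
ln(1 - 0.61311) = -0.94961
t = -32.055 / sqrt(2.948) * -0.94961 = 17.729 s

17.729 s


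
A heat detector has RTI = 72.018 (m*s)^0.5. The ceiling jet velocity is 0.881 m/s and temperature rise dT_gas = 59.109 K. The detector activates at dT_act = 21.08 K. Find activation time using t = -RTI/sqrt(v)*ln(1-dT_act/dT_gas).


dT_act/dT_gas = 0.35663
ln(1 - 0.35663) = -0.44103
t = -72.018 / sqrt(0.881) * -0.44103 = 33.840 s

33.840 s


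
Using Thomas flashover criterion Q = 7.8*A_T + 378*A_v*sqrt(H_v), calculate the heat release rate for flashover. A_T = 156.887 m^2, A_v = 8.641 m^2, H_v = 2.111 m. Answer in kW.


7.8*A_T = 1223.7
sqrt(H_v) = 1.4529
378*A_v*sqrt(H_v) = 4745.7
Q = 1223.7 + 4745.7 = 5969.4 kW

5969.4 kW


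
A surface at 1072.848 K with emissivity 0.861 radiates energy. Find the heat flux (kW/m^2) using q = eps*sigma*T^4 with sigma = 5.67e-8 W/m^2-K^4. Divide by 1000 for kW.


T^4 = 1.3248e+12
q = 0.861 * 5.67e-8 * 1.3248e+12 / 1000 = 64.675 kW/m^2

64.675 kW/m^2


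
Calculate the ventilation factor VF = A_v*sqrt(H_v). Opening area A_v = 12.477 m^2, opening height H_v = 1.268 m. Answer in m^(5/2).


sqrt(H_v) = 1.1261
VF = 12.477 * 1.1261 = 14.050 m^(5/2)

14.050 m^(5/2)


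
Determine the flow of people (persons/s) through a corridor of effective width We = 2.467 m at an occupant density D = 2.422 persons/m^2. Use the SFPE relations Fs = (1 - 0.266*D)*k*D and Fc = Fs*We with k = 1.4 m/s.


1 - 0.266*D = 1 - 0.266*2.422 = 0.35575
Fs = 0.35575 * 1.4 * 2.422 = 1.2063 persons/(s*m)
Fc = 1.2063 * 2.467 = 2.9759 persons/s

2.9759 persons/s


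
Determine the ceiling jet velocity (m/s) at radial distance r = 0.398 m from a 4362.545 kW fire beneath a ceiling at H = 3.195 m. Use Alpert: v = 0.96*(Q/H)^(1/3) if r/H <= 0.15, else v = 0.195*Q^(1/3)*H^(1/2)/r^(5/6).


r/H = 0.398 / 3.195 = 0.12457
r/H <= 0.15, so v = 0.96*(Q/H)^(1/3)
Q/H = 1365.4
(Q/H)^(1/3) = 11.094
v = 0.96 * 11.094 = 10.650 m/s

10.650 m/s


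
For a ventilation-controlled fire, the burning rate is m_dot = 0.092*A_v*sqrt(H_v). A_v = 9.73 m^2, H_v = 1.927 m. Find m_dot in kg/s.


sqrt(H_v) = 1.3882
m_dot = 0.092 * 9.73 * 1.3882 = 1.2426 kg/s

1.2426 kg/s


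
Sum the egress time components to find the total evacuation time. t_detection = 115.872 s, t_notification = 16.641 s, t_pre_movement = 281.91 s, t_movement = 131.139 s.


Total = 115.872 + 16.641 + 281.91 + 131.139 = 545.562 s

545.562 s


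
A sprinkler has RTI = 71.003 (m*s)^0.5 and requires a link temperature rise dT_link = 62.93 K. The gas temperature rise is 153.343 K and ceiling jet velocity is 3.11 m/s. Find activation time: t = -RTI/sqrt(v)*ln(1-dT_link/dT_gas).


dT_link/dT_gas = 0.41039
ln(1 - 0.41039) = -0.52829
t = -71.003 / sqrt(3.11) * -0.52829 = 21.270 s

21.270 s


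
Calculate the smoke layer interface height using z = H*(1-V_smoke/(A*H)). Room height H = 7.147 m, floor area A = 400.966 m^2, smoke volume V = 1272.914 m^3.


V/(A*H) = 0.44419
1 - 0.44419 = 0.55581
z = 7.147 * 0.55581 = 3.9724 m

3.9724 m


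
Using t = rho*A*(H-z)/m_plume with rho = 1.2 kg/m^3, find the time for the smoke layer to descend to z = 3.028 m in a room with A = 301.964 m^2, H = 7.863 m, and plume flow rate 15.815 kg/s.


H - z = 4.835 m
t = 1.2 * 301.964 * 4.835 / 15.815 = 110.78 s

110.78 s


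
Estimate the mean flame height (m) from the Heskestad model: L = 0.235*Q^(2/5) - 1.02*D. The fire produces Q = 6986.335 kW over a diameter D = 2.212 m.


Q^(2/5) = 34.491
0.235 * Q^(2/5) = 8.1053
1.02 * D = 2.2562
L = 5.8490 m

5.8490 m


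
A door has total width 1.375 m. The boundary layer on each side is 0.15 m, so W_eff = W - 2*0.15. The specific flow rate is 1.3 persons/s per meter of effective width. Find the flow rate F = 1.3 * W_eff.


W_eff = 1.375 - 0.30 = 1.075 m
F = 1.3 * 1.075 = 1.3975 persons/s

1.3975 persons/s


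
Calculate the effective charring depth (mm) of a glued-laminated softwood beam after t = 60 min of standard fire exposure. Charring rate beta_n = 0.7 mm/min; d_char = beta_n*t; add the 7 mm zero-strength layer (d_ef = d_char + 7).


d_char = 0.7 * 60 = 42 mm
d_ef = 42 + 1.0*7 = 49 mm

49 mm


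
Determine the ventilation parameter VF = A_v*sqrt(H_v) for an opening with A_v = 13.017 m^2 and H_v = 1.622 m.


sqrt(H_v) = 1.2736
VF = 13.017 * 1.2736 = 16.578 m^(5/2)

16.578 m^(5/2)


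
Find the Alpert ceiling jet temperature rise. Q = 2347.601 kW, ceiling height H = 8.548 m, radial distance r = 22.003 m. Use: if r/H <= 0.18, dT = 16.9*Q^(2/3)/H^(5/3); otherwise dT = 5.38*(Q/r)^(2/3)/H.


r/H = 22.003 / 8.548 = 2.5741
r/H > 0.18, so dT = 5.38*(Q/r)^(2/3)/H
Q/r = 106.69
(Q/r)^(2/3) = 22.495
dT = 5.38 * 22.495 / 8.548 = 14.158 K

14.158 K


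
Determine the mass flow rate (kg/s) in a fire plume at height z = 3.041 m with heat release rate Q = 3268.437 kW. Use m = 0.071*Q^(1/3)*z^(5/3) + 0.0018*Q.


Q^(1/3) = 14.840
z^(5/3) = 6.3830
First term = 0.071 * 14.840 * 6.3830 = 6.7256
Second term = 0.0018 * 3268.437 = 5.8832
m = 12.609 kg/s

12.609 kg/s


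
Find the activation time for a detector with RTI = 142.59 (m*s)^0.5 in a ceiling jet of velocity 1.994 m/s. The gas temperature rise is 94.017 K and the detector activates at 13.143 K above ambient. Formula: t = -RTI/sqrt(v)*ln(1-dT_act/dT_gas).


dT_act/dT_gas = 0.13979
ln(1 - 0.13979) = -0.15058
t = -142.59 / sqrt(1.994) * -0.15058 = 15.206 s

15.206 s


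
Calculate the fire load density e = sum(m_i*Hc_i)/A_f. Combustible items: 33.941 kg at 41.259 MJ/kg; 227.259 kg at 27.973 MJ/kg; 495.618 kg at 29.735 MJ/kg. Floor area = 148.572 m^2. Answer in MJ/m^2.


Total energy = 33.941*41.259 + 227.259*27.973 + 495.618*29.735
= 1400.372 + 6357.116 + 14737.20
= 22494.69 MJ
e = 22494.69 / 148.572 = 151.41 MJ/m^2

151.41 MJ/m^2


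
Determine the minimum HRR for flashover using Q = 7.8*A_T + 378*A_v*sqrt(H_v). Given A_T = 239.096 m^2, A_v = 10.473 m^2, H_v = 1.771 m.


7.8*A_T = 1864.9
sqrt(H_v) = 1.3308
378*A_v*sqrt(H_v) = 5268.3
Q = 1864.9 + 5268.3 = 7133.3 kW

7133.3 kW


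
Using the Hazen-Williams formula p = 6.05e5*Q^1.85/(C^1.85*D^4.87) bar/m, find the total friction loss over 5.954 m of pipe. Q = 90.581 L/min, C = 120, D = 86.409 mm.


Q^1.85 = 4173.7
C^1.85 = 7022.4
D^4.87 = 2.6980e+09
p/m = 0.00013327 bar/m
p_total = 0.00013327 * 5.954 = 0.00079352 bar

0.00079352 bar


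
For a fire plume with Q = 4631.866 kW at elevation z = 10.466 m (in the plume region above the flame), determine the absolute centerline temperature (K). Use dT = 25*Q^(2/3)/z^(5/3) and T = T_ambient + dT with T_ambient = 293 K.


Q^(2/3) = 277.87
z^(5/3) = 50.077
dT = 25 * 277.87 / 50.077 = 138.72 K
T = 293 + 138.72 = 431.72 K

431.72 K


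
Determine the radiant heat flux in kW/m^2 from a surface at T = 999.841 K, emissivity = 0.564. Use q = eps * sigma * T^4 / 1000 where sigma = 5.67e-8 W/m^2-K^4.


T^4 = 9.9936e+11
q = 0.564 * 5.67e-8 * 9.9936e+11 / 1000 = 31.958 kW/m^2

31.958 kW/m^2


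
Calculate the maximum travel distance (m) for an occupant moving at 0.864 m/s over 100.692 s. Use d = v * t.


d = 0.864 * 100.692 = 86.998 m

86.998 m


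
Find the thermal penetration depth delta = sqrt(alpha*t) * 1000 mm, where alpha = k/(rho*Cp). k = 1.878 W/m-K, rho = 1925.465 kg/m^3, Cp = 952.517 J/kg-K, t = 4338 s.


alpha = 1.878 / (1925.465 * 952.517) = 1.0240e-06 m^2/s
alpha * t = 0.0044420
delta = sqrt(0.0044420) * 1000 = 66.648 mm

66.648 mm


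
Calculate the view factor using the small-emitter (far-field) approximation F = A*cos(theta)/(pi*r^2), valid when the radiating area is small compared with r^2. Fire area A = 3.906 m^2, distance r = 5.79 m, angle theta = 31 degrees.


cos(31 deg) = 0.85717
pi*r^2 = 105.32
F = 3.906 * 0.85717 / 105.32 = 0.031790

0.031790


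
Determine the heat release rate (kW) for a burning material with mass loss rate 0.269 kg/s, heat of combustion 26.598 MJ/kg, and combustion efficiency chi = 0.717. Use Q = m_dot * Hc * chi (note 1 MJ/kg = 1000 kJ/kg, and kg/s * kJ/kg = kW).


Hc = 26.598 MJ/kg = 26.598 * 1000 kJ/kg = 26598 kJ/kg
Q = 0.269 kg/s * 26598 kJ/kg * 0.717 = 5130.0 kW

5130.0 kW


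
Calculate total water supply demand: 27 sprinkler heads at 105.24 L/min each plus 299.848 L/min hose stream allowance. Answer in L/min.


Sprinkler demand = 27 * 105.24 = 2841.48 L/min
Total = 2841.48 + 299.848 = 3141.328 L/min

3141.328 L/min


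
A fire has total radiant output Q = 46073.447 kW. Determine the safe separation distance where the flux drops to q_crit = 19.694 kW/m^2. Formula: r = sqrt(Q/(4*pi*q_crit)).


4*pi*q_crit = 247.48
Q/(4*pi*q_crit) = 186.17
r = sqrt(186.17) = 13.644 m

13.644 m


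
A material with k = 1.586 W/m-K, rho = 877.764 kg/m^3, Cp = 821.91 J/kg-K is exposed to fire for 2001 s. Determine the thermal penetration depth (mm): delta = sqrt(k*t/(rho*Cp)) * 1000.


alpha = 1.586 / (877.764 * 821.91) = 2.1984e-06 m^2/s
alpha * t = 0.0043989
delta = sqrt(0.0043989) * 1000 = 66.325 mm

66.325 mm


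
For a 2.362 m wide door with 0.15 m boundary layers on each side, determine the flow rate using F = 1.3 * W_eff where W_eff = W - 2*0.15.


W_eff = 2.362 - 0.30 = 2.062 m
F = 1.3 * 2.062 = 2.6806 persons/s

2.6806 persons/s


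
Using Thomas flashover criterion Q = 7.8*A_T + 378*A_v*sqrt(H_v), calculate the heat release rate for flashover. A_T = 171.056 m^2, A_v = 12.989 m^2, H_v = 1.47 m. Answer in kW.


7.8*A_T = 1334.2
sqrt(H_v) = 1.2124
378*A_v*sqrt(H_v) = 5952.9
Q = 1334.2 + 5952.9 = 7287.1 kW

7287.1 kW


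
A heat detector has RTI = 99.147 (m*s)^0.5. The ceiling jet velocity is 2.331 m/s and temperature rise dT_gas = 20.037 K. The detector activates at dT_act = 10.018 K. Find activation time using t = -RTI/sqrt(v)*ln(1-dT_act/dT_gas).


dT_act/dT_gas = 0.49998
ln(1 - 0.49998) = -0.69310
t = -99.147 / sqrt(2.331) * -0.69310 = 45.009 s

45.009 s


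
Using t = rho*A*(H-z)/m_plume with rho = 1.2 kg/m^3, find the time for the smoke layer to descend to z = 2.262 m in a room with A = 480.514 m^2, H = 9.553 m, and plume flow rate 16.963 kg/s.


H - z = 7.291 m
t = 1.2 * 480.514 * 7.291 / 16.963 = 247.84 s

247.84 s


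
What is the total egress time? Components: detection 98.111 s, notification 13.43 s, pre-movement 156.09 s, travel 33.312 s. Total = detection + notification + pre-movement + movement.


Total = 98.111 + 13.43 + 156.09 + 33.312 = 300.943 s

300.943 s


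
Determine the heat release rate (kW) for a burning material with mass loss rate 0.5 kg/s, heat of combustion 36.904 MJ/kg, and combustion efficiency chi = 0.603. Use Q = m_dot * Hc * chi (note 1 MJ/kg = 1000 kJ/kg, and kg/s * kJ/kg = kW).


Hc = 36.904 MJ/kg = 36.904 * 1000 kJ/kg = 36904 kJ/kg
Q = 0.5 kg/s * 36904 kJ/kg * 0.603 = 11126.556 kW

11126.556 kW


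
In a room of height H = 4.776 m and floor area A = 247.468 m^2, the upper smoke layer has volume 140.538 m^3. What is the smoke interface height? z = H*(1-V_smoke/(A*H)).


V/(A*H) = 0.11891
1 - 0.11891 = 0.88109
z = 4.776 * 0.88109 = 4.2081 m

4.2081 m


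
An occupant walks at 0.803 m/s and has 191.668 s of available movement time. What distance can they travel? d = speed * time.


d = 0.803 * 191.668 = 153.91 m

153.91 m


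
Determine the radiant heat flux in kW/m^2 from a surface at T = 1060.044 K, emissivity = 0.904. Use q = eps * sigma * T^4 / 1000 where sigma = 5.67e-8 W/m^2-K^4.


T^4 = 1.2627e+12
q = 0.904 * 5.67e-8 * 1.2627e+12 / 1000 = 64.721 kW/m^2

64.721 kW/m^2


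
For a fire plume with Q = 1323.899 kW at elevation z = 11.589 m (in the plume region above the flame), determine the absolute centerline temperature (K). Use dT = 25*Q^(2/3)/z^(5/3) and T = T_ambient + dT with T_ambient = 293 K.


Q^(2/3) = 120.57
z^(5/3) = 59.349
dT = 25 * 120.57 / 59.349 = 50.789 K
T = 293 + 50.789 = 343.79 K

343.79 K


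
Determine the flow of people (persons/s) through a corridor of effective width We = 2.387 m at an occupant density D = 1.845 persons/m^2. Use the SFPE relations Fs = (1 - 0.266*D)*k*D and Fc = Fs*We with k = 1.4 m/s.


1 - 0.266*D = 1 - 0.266*1.845 = 0.50923
Fs = 0.50923 * 1.4 * 1.845 = 1.3153 persons/(s*m)
Fc = 1.3153 * 2.387 = 3.1397 persons/s

3.1397 persons/s


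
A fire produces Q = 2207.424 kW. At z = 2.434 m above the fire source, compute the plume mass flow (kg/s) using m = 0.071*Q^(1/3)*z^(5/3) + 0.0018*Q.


Q^(1/3) = 13.021
z^(5/3) = 4.4042
First term = 0.071 * 13.021 * 4.4042 = 4.0715
Second term = 0.0018 * 2207.424 = 3.9734
m = 8.0449 kg/s

8.0449 kg/s


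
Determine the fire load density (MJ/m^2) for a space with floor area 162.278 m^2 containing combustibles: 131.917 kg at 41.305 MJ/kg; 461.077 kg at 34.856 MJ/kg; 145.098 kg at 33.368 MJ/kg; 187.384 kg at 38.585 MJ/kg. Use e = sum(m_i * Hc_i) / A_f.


Total energy = 131.917*41.305 + 461.077*34.856 + 145.098*33.368 + 187.384*38.585
= 5448.832 + 16071.30 + 4841.630 + 7230.212
= 33591.97 MJ
e = 33591.97 / 162.278 = 207.00 MJ/m^2

207.00 MJ/m^2


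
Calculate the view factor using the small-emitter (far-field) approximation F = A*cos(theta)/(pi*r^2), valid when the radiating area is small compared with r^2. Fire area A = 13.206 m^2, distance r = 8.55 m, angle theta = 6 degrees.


cos(6 deg) = 0.99452
pi*r^2 = 229.66
F = 13.206 * 0.99452 / 229.66 = 0.057188

0.057188


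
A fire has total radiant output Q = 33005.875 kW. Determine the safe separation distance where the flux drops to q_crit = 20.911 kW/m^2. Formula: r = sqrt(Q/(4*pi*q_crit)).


4*pi*q_crit = 262.78
Q/(4*pi*q_crit) = 125.60
r = sqrt(125.60) = 11.207 m

11.207 m


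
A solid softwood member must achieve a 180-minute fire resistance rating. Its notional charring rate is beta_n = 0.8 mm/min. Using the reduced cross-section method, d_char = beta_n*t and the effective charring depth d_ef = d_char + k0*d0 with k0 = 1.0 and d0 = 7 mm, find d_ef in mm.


d_char = 0.8 * 180 = 144 mm
d_ef = 144 + 1.0*7 = 151 mm

151 mm


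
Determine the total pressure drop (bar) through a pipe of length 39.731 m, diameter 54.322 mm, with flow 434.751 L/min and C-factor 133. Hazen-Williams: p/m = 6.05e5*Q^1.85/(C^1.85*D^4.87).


Q^1.85 = 75988
C^1.85 = 8494.3
D^4.87 = 2.8141e+08
p/m = 0.019233 bar/m
p_total = 0.019233 * 39.731 = 0.76414 bar

0.76414 bar


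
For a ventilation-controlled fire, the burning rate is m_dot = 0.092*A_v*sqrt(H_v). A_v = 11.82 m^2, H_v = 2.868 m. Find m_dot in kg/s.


sqrt(H_v) = 1.6935
m_dot = 0.092 * 11.82 * 1.6935 = 1.8416 kg/s

1.8416 kg/s


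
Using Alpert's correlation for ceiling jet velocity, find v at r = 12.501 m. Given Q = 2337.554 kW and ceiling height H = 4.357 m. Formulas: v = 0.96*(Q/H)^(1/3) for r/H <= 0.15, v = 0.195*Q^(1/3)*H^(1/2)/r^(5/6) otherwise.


r/H = 12.501 / 4.357 = 2.8692
r/H > 0.15, so v = 0.195*Q^(1/3)*H^(1/2)/r^(5/6)
Q^(1/3) = 13.272
H^(1/2) = 2.0873
r^(5/6) = 8.2058
v = 0.195 * 13.272 * 2.0873 / 8.2058 = 0.65831 m/s

0.65831 m/s


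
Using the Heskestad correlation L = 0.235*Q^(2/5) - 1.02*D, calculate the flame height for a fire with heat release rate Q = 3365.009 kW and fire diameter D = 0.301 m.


Q^(2/5) = 25.751
0.235 * Q^(2/5) = 6.0515
1.02 * D = 0.30702
L = 5.7445 m

5.7445 m


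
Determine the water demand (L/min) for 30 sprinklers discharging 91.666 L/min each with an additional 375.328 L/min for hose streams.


Sprinkler demand = 30 * 91.666 = 2749.98 L/min
Total = 2749.98 + 375.328 = 3125.308 L/min

3125.308 L/min


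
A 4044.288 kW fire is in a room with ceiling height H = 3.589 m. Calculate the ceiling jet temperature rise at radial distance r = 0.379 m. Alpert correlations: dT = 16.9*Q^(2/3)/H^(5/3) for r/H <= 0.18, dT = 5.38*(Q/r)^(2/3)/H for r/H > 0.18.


r/H = 0.379 / 3.589 = 0.10560
r/H <= 0.18, so dT = 16.9*Q^(2/3)/H^(5/3)
Q^(2/3) = 253.84
H^(5/3) = 8.4131
dT = 16.9 * 253.84 / 8.4131 = 509.91 K

509.91 K


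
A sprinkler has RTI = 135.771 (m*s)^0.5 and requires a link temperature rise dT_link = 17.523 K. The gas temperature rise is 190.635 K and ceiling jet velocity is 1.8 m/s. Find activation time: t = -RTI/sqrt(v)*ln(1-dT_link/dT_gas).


dT_link/dT_gas = 0.091919
ln(1 - 0.091919) = -0.096422
t = -135.771 / sqrt(1.8) * -0.096422 = 9.7577 s

9.7577 s


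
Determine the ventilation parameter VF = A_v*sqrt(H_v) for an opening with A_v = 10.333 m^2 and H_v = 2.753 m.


sqrt(H_v) = 1.6592
VF = 10.333 * 1.6592 = 17.145 m^(5/2)

17.145 m^(5/2)


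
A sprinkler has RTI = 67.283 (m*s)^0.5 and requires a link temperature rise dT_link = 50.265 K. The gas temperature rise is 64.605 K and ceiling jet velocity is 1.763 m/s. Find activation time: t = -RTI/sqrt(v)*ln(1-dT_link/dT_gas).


dT_link/dT_gas = 0.77804
ln(1 - 0.77804) = -1.5052
t = -67.283 / sqrt(1.763) * -1.5052 = 76.275 s

76.275 s


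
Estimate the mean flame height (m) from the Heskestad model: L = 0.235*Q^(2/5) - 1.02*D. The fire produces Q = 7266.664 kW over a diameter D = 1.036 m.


Q^(2/5) = 35.038
0.235 * Q^(2/5) = 8.2338
1.02 * D = 1.0567
L = 7.1771 m

7.1771 m


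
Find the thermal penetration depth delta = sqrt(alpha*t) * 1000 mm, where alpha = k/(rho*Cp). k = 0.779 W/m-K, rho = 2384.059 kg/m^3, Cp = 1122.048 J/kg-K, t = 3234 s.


alpha = 0.779 / (2384.059 * 1122.048) = 2.9121e-07 m^2/s
alpha * t = 0.00094178
delta = sqrt(0.00094178) * 1000 = 30.688 mm

30.688 mm


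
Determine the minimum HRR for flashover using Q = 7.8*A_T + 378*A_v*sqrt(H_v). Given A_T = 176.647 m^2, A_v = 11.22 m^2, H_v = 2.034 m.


7.8*A_T = 1377.8
sqrt(H_v) = 1.4262
378*A_v*sqrt(H_v) = 6048.7
Q = 1377.8 + 6048.7 = 7426.5 kW

7426.5 kW


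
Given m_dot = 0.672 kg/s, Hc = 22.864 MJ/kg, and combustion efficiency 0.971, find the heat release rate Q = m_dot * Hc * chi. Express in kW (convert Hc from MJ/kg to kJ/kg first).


Hc = 22.864 MJ/kg = 22.864 * 1000 kJ/kg = 22864 kJ/kg
Q = 0.672 kg/s * 22864 kJ/kg * 0.971 = 14919 kW

14919 kW


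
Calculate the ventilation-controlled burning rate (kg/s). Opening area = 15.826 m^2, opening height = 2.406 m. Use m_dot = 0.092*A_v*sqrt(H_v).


sqrt(H_v) = 1.5511
m_dot = 0.092 * 15.826 * 1.5511 = 2.2584 kg/s

2.2584 kg/s


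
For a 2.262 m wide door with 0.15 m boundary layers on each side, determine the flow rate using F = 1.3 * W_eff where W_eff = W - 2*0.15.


W_eff = 2.262 - 0.30 = 1.962 m
F = 1.3 * 1.962 = 2.5506 persons/s

2.5506 persons/s


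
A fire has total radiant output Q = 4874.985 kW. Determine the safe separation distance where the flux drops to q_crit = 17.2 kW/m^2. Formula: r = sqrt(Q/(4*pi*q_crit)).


4*pi*q_crit = 216.14
Q/(4*pi*q_crit) = 22.555
r = sqrt(22.555) = 4.7492 m

4.7492 m


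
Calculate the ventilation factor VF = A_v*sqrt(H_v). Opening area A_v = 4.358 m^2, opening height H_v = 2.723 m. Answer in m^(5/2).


sqrt(H_v) = 1.6502
VF = 4.358 * 1.6502 = 7.1914 m^(5/2)

7.1914 m^(5/2)


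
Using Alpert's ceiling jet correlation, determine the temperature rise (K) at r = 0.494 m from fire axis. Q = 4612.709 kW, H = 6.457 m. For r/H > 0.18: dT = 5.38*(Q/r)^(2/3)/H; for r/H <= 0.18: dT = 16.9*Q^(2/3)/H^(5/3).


r/H = 0.494 / 6.457 = 0.076506
r/H <= 0.18, so dT = 16.9*Q^(2/3)/H^(5/3)
Q^(2/3) = 277.10
H^(5/3) = 22.390
dT = 16.9 * 277.10 / 22.390 = 209.16 K

209.16 K


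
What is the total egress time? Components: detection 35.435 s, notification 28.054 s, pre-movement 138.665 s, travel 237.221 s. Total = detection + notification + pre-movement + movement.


Total = 35.435 + 28.054 + 138.665 + 237.221 = 439.375 s

439.375 s


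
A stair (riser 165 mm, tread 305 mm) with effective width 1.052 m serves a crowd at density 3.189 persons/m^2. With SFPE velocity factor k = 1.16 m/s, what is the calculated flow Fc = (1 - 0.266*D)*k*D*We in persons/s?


1 - 0.266*D = 1 - 0.266*3.189 = 0.15173
Fs = 0.15173 * 1.16 * 3.189 = 0.56127 persons/(s*m)
Fc = 0.56127 * 1.052 = 0.59046 persons/s

0.59046 persons/s


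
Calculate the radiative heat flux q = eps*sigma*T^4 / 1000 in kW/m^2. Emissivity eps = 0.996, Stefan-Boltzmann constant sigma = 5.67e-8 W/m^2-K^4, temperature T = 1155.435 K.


T^4 = 1.7823e+12
q = 0.996 * 5.67e-8 * 1.7823e+12 / 1000 = 100.65 kW/m^2

100.65 kW/m^2


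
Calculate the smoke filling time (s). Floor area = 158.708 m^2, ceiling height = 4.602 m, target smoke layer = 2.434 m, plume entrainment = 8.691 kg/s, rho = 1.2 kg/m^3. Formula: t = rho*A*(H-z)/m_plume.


H - z = 2.168 m
t = 1.2 * 158.708 * 2.168 / 8.691 = 47.508 s

47.508 s


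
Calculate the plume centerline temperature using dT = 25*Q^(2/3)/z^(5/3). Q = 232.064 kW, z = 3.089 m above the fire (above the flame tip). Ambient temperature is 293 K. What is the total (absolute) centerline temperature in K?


Q^(2/3) = 37.763
z^(5/3) = 6.5518
dT = 25 * 37.763 / 6.5518 = 144.09 K
T = 293 + 144.09 = 437.09 K

437.09 K


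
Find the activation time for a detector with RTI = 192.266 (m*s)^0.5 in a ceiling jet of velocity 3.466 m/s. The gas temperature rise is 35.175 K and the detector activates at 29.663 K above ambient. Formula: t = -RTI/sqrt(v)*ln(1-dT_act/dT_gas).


dT_act/dT_gas = 0.84330
ln(1 - 0.84330) = -1.8534
t = -192.266 / sqrt(3.466) * -1.8534 = 191.41 s

191.41 s


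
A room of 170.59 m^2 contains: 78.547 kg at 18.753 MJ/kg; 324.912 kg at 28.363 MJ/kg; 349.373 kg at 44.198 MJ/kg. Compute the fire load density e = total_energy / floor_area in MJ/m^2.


Total energy = 78.547*18.753 + 324.912*28.363 + 349.373*44.198
= 1472.992 + 9215.479 + 15441.59
= 26130.06 MJ
e = 26130.06 / 170.59 = 153.17 MJ/m^2

153.17 MJ/m^2


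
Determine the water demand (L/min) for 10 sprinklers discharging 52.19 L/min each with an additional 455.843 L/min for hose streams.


Sprinkler demand = 10 * 52.19 = 521.9 L/min
Total = 521.9 + 455.843 = 977.743 L/min

977.743 L/min


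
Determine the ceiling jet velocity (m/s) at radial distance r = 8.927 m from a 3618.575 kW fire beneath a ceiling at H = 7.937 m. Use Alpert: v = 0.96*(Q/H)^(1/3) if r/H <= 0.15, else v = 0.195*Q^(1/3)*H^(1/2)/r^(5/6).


r/H = 8.927 / 7.937 = 1.1247
r/H > 0.15, so v = 0.195*Q^(1/3)*H^(1/2)/r^(5/6)
Q^(1/3) = 15.353
H^(1/2) = 2.8173
r^(5/6) = 6.1980
v = 0.195 * 15.353 * 2.8173 / 6.1980 = 1.3608 m/s

1.3608 m/s


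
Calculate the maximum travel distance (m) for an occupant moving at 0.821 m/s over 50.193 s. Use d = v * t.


d = 0.821 * 50.193 = 41.208 m

41.208 m


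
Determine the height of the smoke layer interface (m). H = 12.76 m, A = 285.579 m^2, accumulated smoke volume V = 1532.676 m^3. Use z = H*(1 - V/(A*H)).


V/(A*H) = 0.42060
1 - 0.42060 = 0.57940
z = 12.76 * 0.57940 = 7.3931 m

7.3931 m


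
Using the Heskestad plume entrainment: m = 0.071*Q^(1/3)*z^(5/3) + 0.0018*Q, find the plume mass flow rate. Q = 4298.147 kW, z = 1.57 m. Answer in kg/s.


Q^(1/3) = 16.259
z^(5/3) = 2.1208
First term = 0.071 * 16.259 * 2.1208 = 2.4482
Second term = 0.0018 * 4298.147 = 7.7367
m = 10.185 kg/s

10.185 kg/s


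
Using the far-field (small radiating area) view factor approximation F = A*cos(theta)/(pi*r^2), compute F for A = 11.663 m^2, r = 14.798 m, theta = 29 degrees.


cos(29 deg) = 0.87462
pi*r^2 = 687.95
F = 11.663 * 0.87462 / 687.95 = 0.014828

0.014828


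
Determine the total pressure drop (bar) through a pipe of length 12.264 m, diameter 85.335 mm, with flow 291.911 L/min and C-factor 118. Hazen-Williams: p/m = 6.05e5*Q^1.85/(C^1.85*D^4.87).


Q^1.85 = 36367
C^1.85 = 6807.4
D^4.87 = 2.5386e+09
p/m = 0.0012732 bar/m
p_total = 0.0012732 * 12.264 = 0.015615 bar

0.015615 bar


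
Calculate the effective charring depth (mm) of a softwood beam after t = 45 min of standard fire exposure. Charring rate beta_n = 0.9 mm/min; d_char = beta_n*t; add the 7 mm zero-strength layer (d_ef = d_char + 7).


d_char = 0.9 * 45 = 40.5 mm
d_ef = 40.5 + 1.0*7 = 47.5 mm

47.5 mm


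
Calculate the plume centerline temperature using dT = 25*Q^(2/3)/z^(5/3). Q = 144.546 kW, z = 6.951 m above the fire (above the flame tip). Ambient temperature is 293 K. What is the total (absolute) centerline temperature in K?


Q^(2/3) = 27.543
z^(5/3) = 25.317
dT = 25 * 27.543 / 25.317 = 27.198 K
T = 293 + 27.198 = 320.20 K

320.20 K


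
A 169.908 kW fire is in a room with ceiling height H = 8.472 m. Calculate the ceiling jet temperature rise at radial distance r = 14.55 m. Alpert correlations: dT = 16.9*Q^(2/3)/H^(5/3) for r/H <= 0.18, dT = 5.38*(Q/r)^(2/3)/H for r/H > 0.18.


r/H = 14.55 / 8.472 = 1.7174
r/H > 0.18, so dT = 5.38*(Q/r)^(2/3)/H
Q/r = 11.678
(Q/r)^(2/3) = 5.1472
dT = 5.38 * 5.1472 / 8.472 = 3.2686 K

3.2686 K


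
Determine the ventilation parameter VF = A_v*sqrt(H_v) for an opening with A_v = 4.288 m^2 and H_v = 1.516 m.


sqrt(H_v) = 1.2313
VF = 4.288 * 1.2313 = 5.2796 m^(5/2)

5.2796 m^(5/2)


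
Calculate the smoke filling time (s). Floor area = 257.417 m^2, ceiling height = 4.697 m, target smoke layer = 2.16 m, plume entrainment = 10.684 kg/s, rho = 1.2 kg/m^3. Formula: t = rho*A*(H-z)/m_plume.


H - z = 2.537 m
t = 1.2 * 257.417 * 2.537 / 10.684 = 73.351 s

73.351 s


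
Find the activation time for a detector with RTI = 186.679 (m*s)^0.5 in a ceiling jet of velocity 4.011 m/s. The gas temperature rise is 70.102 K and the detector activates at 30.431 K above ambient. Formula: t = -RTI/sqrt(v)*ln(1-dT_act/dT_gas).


dT_act/dT_gas = 0.43410
ln(1 - 0.43410) = -0.56933
t = -186.679 / sqrt(4.011) * -0.56933 = 53.068 s

53.068 s


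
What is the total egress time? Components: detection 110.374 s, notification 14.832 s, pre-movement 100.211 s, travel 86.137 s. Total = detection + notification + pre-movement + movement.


Total = 110.374 + 14.832 + 100.211 + 86.137 = 311.554 s

311.554 s


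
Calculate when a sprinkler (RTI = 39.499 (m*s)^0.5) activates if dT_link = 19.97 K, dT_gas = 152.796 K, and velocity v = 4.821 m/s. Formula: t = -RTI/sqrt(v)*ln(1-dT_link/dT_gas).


dT_link/dT_gas = 0.13070
ln(1 - 0.13070) = -0.14006
t = -39.499 / sqrt(4.821) * -0.14006 = 2.5197 s

2.5197 s


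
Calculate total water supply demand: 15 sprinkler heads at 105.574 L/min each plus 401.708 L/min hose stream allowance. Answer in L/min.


Sprinkler demand = 15 * 105.574 = 1583.61 L/min
Total = 1583.61 + 401.708 = 1985.318 L/min

1985.318 L/min


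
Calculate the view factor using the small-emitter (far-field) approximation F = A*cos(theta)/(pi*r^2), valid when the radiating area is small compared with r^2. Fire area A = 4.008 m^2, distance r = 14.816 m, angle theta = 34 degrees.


cos(34 deg) = 0.82904
pi*r^2 = 689.62
F = 4.008 * 0.82904 / 689.62 = 0.0048183

0.0048183


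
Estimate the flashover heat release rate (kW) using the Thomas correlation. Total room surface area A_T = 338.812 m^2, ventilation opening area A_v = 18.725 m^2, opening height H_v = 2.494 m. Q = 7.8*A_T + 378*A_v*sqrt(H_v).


7.8*A_T = 2642.7
sqrt(H_v) = 1.5792
378*A_v*sqrt(H_v) = 11178
Q = 2642.7 + 11178 = 13821 kW

13821 kW


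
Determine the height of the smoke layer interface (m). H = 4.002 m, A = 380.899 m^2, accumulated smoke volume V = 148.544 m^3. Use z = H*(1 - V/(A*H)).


V/(A*H) = 0.097447
1 - 0.097447 = 0.90255
z = 4.002 * 0.90255 = 3.6120 m

3.6120 m


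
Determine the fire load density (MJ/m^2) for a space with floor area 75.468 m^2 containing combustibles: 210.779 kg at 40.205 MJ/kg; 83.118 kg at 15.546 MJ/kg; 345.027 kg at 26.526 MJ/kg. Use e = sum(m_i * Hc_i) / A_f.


Total energy = 210.779*40.205 + 83.118*15.546 + 345.027*26.526
= 8474.370 + 1292.152 + 9152.186
= 18918.71 MJ
e = 18918.71 / 75.468 = 250.69 MJ/m^2

250.69 MJ/m^2


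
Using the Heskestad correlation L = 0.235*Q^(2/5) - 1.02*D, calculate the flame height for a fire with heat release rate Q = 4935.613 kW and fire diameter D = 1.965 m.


Q^(2/5) = 30.015
0.235 * Q^(2/5) = 7.0535
1.02 * D = 2.0043
L = 5.0492 m

5.0492 m


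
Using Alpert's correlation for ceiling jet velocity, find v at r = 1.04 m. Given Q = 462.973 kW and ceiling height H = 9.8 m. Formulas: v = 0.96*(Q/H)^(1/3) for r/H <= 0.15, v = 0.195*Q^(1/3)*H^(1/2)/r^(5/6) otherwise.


r/H = 1.04 / 9.8 = 0.10612
r/H <= 0.15, so v = 0.96*(Q/H)^(1/3)
Q/H = 47.242
(Q/H)^(1/3) = 3.6150
v = 0.96 * 3.6150 = 3.4704 m/s

3.4704 m/s


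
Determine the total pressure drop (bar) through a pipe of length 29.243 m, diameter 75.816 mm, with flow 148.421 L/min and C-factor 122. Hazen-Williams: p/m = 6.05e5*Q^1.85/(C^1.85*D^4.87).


Q^1.85 = 10406
C^1.85 = 7240.5
D^4.87 = 1.4270e+09
p/m = 0.00060929 bar/m
p_total = 0.00060929 * 29.243 = 0.017817 bar

0.017817 bar


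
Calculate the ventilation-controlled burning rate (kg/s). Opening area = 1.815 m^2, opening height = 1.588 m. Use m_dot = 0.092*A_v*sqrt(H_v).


sqrt(H_v) = 1.2602
m_dot = 0.092 * 1.815 * 1.2602 = 0.21042 kg/s

0.21042 kg/s


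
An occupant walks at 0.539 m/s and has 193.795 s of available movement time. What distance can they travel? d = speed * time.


d = 0.539 * 193.795 = 104.46 m

104.46 m


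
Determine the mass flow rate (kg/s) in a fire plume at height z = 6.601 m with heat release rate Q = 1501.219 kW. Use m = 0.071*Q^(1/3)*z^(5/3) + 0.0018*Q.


Q^(1/3) = 11.450
z^(5/3) = 23.228
First term = 0.071 * 11.450 * 23.228 = 18.884
Second term = 0.0018 * 1501.219 = 2.7022
m = 21.586 kg/s

21.586 kg/s


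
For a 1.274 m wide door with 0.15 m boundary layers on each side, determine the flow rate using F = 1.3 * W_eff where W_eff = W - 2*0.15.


W_eff = 1.274 - 0.30 = 0.974 m
F = 1.3 * 0.974 = 1.2662 persons/s

1.2662 persons/s


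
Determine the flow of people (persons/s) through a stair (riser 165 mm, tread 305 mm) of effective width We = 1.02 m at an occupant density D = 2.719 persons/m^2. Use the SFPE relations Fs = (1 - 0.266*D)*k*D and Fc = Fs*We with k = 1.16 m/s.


1 - 0.266*D = 1 - 0.266*2.719 = 0.27675
Fs = 0.27675 * 1.16 * 2.719 = 0.87287 persons/(s*m)
Fc = 0.87287 * 1.02 = 0.89033 persons/s

0.89033 persons/s


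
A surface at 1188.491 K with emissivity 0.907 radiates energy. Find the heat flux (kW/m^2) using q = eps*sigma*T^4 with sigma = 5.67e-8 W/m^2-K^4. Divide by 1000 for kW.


T^4 = 1.9952e+12
q = 0.907 * 5.67e-8 * 1.9952e+12 / 1000 = 102.61 kW/m^2

102.61 kW/m^2


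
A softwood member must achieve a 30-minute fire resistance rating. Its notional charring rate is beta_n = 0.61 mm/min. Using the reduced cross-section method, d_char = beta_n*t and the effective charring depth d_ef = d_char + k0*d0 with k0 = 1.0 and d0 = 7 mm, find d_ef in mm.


d_char = 0.61 * 30 = 18.3 mm
d_ef = 18.3 + 1.0*7 = 25.3 mm

25.3 mm


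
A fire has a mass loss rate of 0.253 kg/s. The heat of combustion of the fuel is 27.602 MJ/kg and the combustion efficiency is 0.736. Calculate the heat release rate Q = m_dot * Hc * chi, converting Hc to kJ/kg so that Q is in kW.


Hc = 27.602 MJ/kg = 27.602 * 1000 kJ/kg = 27602 kJ/kg
Q = 0.253 kg/s * 27602 kJ/kg * 0.736 = 5139.7 kW

5139.7 kW


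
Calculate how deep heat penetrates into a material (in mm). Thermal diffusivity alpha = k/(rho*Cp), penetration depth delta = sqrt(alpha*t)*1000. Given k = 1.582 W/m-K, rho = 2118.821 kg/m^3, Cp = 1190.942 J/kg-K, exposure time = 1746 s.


alpha = 1.582 / (2118.821 * 1190.942) = 6.2693e-07 m^2/s
alpha * t = 0.0010946
delta = sqrt(0.0010946) * 1000 = 33.085 mm

33.085 mm


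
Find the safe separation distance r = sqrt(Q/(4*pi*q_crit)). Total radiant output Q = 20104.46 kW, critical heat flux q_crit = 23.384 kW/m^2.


4*pi*q_crit = 293.85
Q/(4*pi*q_crit) = 68.417
r = sqrt(68.417) = 8.2715 m

8.2715 m


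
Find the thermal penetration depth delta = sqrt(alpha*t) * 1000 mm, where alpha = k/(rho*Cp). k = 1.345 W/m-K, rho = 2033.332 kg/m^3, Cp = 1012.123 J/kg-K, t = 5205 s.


alpha = 1.345 / (2033.332 * 1012.123) = 6.5355e-07 m^2/s
alpha * t = 0.0034017
delta = sqrt(0.0034017) * 1000 = 58.324 mm

58.324 mm


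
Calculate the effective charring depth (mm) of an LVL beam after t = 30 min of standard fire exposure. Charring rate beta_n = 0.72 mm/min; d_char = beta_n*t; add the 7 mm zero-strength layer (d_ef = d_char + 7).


d_char = 0.72 * 30 = 21.6 mm
d_ef = 21.6 + 1.0*7 = 28.6 mm

28.6 mm


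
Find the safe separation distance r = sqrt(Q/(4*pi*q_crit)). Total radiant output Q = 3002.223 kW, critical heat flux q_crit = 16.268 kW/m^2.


4*pi*q_crit = 204.43
Q/(4*pi*q_crit) = 14.686
r = sqrt(14.686) = 3.8322 m

3.8322 m


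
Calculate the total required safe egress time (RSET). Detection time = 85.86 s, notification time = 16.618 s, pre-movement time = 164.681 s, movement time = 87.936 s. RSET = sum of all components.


Total = 85.86 + 16.618 + 164.681 + 87.936 = 355.095 s

355.095 s


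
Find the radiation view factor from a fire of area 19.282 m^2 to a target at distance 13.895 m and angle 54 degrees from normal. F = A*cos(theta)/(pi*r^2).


cos(54 deg) = 0.58779
pi*r^2 = 606.55
F = 19.282 * 0.58779 / 606.55 = 0.018685

0.018685


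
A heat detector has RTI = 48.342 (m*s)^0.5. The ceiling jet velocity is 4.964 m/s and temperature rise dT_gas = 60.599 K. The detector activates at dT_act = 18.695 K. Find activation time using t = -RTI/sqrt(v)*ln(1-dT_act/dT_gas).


dT_act/dT_gas = 0.30850
ln(1 - 0.30850) = -0.36890
t = -48.342 / sqrt(4.964) * -0.36890 = 8.0041 s

8.0041 s


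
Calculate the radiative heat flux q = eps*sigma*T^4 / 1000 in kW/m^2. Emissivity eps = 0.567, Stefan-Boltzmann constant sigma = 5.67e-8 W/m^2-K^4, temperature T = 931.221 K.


T^4 = 7.5199e+11
q = 0.567 * 5.67e-8 * 7.5199e+11 / 1000 = 24.176 kW/m^2

24.176 kW/m^2


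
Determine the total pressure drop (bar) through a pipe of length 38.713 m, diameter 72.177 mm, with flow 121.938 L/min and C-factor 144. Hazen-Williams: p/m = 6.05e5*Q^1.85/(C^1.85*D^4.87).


Q^1.85 = 7233.6
C^1.85 = 9839.4
D^4.87 = 1.1231e+09
p/m = 0.00039604 bar/m
p_total = 0.00039604 * 38.713 = 0.015332 bar

0.015332 bar


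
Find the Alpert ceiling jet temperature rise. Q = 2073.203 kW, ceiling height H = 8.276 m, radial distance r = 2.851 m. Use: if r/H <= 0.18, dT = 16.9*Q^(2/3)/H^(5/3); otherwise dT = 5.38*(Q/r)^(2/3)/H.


r/H = 2.851 / 8.276 = 0.34449
r/H > 0.18, so dT = 5.38*(Q/r)^(2/3)/H
Q/r = 727.18
(Q/r)^(2/3) = 80.865
dT = 5.38 * 80.865 / 8.276 = 52.568 K

52.568 K


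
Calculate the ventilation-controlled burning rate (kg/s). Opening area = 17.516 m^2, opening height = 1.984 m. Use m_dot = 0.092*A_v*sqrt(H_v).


sqrt(H_v) = 1.4085
m_dot = 0.092 * 17.516 * 1.4085 = 2.2698 kg/s

2.2698 kg/s


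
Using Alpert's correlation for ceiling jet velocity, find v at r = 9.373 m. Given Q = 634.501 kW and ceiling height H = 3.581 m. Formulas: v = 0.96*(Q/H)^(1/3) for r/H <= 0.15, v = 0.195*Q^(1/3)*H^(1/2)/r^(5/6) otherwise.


r/H = 9.373 / 3.581 = 2.6174
r/H > 0.15, so v = 0.195*Q^(1/3)*H^(1/2)/r^(5/6)
Q^(1/3) = 8.5930
H^(1/2) = 1.8924
r^(5/6) = 6.4550
v = 0.195 * 8.5930 * 1.8924 / 6.4550 = 0.49123 m/s

0.49123 m/s


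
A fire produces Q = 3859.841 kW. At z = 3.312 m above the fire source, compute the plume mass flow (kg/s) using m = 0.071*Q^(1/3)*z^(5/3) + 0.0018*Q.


Q^(1/3) = 15.686
z^(5/3) = 7.3590
First term = 0.071 * 15.686 * 7.3590 = 8.1959
Second term = 0.0018 * 3859.841 = 6.9477
m = 15.144 kg/s

15.144 kg/s


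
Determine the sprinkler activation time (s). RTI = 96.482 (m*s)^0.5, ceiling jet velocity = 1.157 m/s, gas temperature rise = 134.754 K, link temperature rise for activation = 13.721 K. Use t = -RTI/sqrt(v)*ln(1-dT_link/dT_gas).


dT_link/dT_gas = 0.10182
ln(1 - 0.10182) = -0.10739
t = -96.482 / sqrt(1.157) * -0.10739 = 9.6324 s

9.6324 s


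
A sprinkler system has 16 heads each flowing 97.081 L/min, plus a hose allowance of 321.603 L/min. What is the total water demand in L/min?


Sprinkler demand = 16 * 97.081 = 1553.296 L/min
Total = 1553.296 + 321.603 = 1874.899 L/min

1874.899 L/min


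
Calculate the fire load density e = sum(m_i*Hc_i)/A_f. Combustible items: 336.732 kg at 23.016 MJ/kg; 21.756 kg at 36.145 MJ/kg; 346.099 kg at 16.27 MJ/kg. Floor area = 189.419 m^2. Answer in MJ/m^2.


Total energy = 336.732*23.016 + 21.756*36.145 + 346.099*16.27
= 7750.224 + 786.3706 + 5631.031
= 14167.63 MJ
e = 14167.63 / 189.419 = 74.795 MJ/m^2

74.795 MJ/m^2


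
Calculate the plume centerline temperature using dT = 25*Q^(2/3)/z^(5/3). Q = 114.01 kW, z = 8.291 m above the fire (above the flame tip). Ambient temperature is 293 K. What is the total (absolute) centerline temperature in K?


Q^(2/3) = 23.512
z^(5/3) = 33.963
dT = 25 * 23.512 / 33.963 = 17.307 K
T = 293 + 17.307 = 310.31 K

310.31 K


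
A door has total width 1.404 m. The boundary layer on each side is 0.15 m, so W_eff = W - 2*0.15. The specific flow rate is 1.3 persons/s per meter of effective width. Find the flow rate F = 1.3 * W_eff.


W_eff = 1.404 - 0.30 = 1.104 m
F = 1.3 * 1.104 = 1.4352 persons/s

1.4352 persons/s


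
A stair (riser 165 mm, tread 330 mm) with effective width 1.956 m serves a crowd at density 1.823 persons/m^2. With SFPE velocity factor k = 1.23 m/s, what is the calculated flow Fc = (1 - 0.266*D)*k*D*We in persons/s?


1 - 0.266*D = 1 - 0.266*1.823 = 0.51508
Fs = 0.51508 * 1.23 * 1.823 = 1.1550 persons/(s*m)
Fc = 1.1550 * 1.956 = 2.2591 persons/s

2.2591 persons/s


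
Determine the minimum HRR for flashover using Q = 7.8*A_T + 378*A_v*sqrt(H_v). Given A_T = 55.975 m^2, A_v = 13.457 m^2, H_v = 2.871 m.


7.8*A_T = 436.605
sqrt(H_v) = 1.6944
378*A_v*sqrt(H_v) = 8619.0
Q = 436.605 + 8619.0 = 9055.6 kW

9055.6 kW


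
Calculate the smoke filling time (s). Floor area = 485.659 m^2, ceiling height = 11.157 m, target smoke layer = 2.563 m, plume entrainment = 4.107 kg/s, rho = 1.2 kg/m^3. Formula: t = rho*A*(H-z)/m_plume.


H - z = 8.594 m
t = 1.2 * 485.659 * 8.594 / 4.107 = 1219.5 s

1219.5 s


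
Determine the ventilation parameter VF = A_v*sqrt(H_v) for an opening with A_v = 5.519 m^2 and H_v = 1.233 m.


sqrt(H_v) = 1.1104
VF = 5.519 * 1.1104 = 6.1283 m^(5/2)

6.1283 m^(5/2)


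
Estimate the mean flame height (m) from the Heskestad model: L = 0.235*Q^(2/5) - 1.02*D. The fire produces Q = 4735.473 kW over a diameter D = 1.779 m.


Q^(2/5) = 29.522
0.235 * Q^(2/5) = 6.9377
1.02 * D = 1.8146
L = 5.1231 m

5.1231 m


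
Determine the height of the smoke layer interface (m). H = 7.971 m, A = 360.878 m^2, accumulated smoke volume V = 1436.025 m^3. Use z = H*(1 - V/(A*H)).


V/(A*H) = 0.49922
1 - 0.49922 = 0.50078
z = 7.971 * 0.50078 = 3.9917 m

3.9917 m


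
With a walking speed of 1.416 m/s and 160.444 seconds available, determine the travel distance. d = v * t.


d = 1.416 * 160.444 = 227.19 m

227.19 m


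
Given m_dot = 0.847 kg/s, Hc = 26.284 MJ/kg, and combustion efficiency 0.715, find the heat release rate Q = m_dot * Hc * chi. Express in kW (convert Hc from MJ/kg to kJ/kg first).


Hc = 26.284 MJ/kg = 26.284 * 1000 kJ/kg = 26284 kJ/kg
Q = 0.847 kg/s * 26284 kJ/kg * 0.715 = 15918 kW

15918 kW


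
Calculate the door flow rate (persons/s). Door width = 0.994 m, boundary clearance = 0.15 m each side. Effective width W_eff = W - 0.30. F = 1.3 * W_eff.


W_eff = 0.994 - 0.30 = 0.694 m
F = 1.3 * 0.694 = 0.90220 persons/s

0.90220 persons/s


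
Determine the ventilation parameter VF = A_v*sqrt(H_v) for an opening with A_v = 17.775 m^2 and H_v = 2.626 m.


sqrt(H_v) = 1.6205
VF = 17.775 * 1.6205 = 28.804 m^(5/2)

28.804 m^(5/2)


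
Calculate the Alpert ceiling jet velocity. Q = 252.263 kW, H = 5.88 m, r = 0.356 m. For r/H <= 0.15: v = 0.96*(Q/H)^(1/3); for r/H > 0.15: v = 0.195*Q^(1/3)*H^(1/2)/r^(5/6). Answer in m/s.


r/H = 0.356 / 5.88 = 0.060544
r/H <= 0.15, so v = 0.96*(Q/H)^(1/3)
Q/H = 42.902
(Q/H)^(1/3) = 3.5007
v = 0.96 * 3.5007 = 3.3607 m/s

3.3607 m/s
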